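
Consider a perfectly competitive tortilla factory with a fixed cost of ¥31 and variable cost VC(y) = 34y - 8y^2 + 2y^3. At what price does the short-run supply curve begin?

¥26 per unit

The shutdown price is the minimum of AVC. VC = 34y - 8y^2 + 2y^3, so AVC = 34 - 8y + 2y^2.
dAVC/dy = -8 + 4y = 0 gives y = 2. min AVC = 34 - 8·2 + 2·2^2 = 26.
So the shutdown price is ¥26.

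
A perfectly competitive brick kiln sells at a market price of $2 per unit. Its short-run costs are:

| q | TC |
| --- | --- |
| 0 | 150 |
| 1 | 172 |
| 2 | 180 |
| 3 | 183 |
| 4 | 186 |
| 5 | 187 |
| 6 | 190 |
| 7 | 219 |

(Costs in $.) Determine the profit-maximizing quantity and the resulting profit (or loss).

q = 0 (shut down); profit = -$150

Compute π = P·q − TC at each output: q=0: -150; q=1: -170; q=2: -176; q=3: -177; q=4: -178; q=5: -177; q=6: -178; q=7: -205.
Profit is highest at q = 0. Equivalently, the lowest AVC in the table is 40/6 ≈ $6.67 at q = 6, and P = $2 falls below it — price never covers variable cost, so the firm shuts down and loses only its fixed cost.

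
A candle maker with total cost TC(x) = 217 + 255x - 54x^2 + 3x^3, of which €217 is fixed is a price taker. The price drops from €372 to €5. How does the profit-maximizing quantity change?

Output falls from 13 to 0 (the firm shuts down)

MC = 255 - 108x + 9x^2; the shutdown threshold is min AVC = €12 (at x = 9).
With P = €372 above the shutdown price, P = MC gives x = 13.
At P = €5 < min AVC = €12, price no longer covers variable cost at any output, so the firm shuts down: x = 0.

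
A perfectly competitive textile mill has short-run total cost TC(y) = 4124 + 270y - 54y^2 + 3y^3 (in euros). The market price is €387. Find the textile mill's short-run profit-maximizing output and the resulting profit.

AVC = 270 - 54y + 3y^2 has its minimum €27 at y = 9; price €387 clears that bar, so the firm operates.
With MC = 270 - 108y + 9y^2, P = MC on the upward-sloping part at y* = 13.
TR = 387·13 = 5031. TC = 4124 + 975 = 5099. Profit = 5031 − 5099 = -€68.
Shutting down would mean losing the fixed cost of €4124, so operating at a loss of €68 is better by €4056.

Profit = -€68 at y = 13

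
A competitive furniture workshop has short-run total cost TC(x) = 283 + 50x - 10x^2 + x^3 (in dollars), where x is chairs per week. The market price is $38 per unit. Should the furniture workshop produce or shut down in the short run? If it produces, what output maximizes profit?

Variable cost is VC = 50x - 10x^2 + x^3, so AVC = VC/x = 50 - 10x + x^2 and MC = dTC/dx = 50 - 20x + 3x^2.
AVC is minimized where dAVC/dx = -10 + 2x = 0, at x = 5; min AVC = 50 - 10·5 + 5^2 = $25.
Because $38 ≥ $25, revenue can cover variable cost; the firm operates.
Solving P = MC: 12 - 20x + 3x^2 = 0 ⇒ x = 2/3 or 6. On the upward-sloping branch, x* = 6.
Check: AVC at x = 6 is $26 ≤ P, so revenue covers variable cost.
Profit = P·x − TC = 38·6 − 439 = -$211, a loss, but smaller than the $283 fixed cost the firm would lose by shutting down.

Produce at x = 6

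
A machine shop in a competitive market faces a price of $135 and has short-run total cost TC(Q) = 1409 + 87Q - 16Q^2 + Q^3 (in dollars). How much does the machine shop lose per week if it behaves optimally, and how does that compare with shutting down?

AVC = 87 - 16Q + Q^2 has its minimum $23 at Q = 8; price $135 clears that bar, so the firm operates.
MC = 87 - 32Q + 3Q^2. Setting P = MC and taking the root on the rising branch gives Q* = 12.
TR = 135·12 = 1620. TC = 1409 + 468 = 1877. Profit = 1620 − 1877 = -$257.
By producing, the firm covers all variable cost plus $1152 of fixed cost; shutting down would lose the full $1409.

Profit = -$257 at Q = 12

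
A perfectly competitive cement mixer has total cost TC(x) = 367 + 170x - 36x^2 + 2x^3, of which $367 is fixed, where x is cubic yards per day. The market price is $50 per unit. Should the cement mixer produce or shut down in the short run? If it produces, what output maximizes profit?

Produce at x = 10

Strip out fixed cost: VC = 170x - 36x^2 + 2x^3. Then AVC = 170 - 36x + 2x^2 and MC = 170 - 72x + 6x^2.
AVC hits its minimum where MC = AVC, at x = 9, giving min AVC = 170 - 36·9 + 2·9^2 = $8.
Since P = $50 ≥ min AVC = $8, price covers variable cost and the firm should produce.
P = MC gives 120 - 72x + 6x^2 = 0, with roots 2 and 10. Take the larger (rising MC): x* = 10.
Check: AVC at x = 10 is $10 ≤ P, so revenue covers variable cost.
Profit = P·x − TC = 50·10 − 467 = $33.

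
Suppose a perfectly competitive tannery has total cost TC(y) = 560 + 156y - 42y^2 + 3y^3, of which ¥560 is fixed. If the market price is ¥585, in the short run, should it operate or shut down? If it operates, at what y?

From TC, MC = TC'(y) = 156 - 84y + 9y^2 and AVC = VC/y = 156 - 42y + 3y^2.
AVC is minimized where dAVC/dy = -42 + 6y = 0, at y = 7; min AVC = 156 - 42·7 + 3·7^2 = ¥9.
Since P = ¥585 ≥ min AVC = ¥9, price covers variable cost and the firm should produce.
Set P = MC: 585 = 156 - 84y + 9y^2 → -429 - 84y + 9y^2 = 0. The roots are y = -11/3 and y = 13; the profit-maximizing output is on the rising part of MC, so y* = 13.
Check: AVC at y = 13 is ¥117 ≤ P, so revenue covers variable cost.
Profit = P·y − TC = 585·13 − 2081 = ¥5524.

Produce at y = 13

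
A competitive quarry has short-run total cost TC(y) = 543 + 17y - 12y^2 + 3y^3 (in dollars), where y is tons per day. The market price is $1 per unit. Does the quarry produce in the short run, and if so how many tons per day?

Strip out fixed cost: VC = 17y - 12y^2 + 3y^3. Then AVC = 17 - 12y + 3y^2 and MC = 17 - 24y + 9y^2.
AVC hits its minimum where MC = AVC, at y = 2, giving min AVC = 17 - 12·2 + 3·2^2 = $5.
Since P = $1 < min AVC = $5, price fails to cover variable cost at any output.
Best response: produce nothing and absorb the $543 fixed cost.

Shut down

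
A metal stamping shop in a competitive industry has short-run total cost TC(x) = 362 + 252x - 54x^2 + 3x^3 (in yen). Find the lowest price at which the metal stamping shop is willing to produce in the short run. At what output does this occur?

¥9 per unit, at x = 9

The firm shuts down when price falls below the minimum of average variable cost. AVC = VC/x = 252 - 54x + 3x^2.
At the minimum of AVC, MC = AVC. MC = 252 - 108x + 9x^2; setting MC = AVC gives 6x^2 - 54x = 0, so x = 9. min AVC = 9.
So the shutdown price is ¥9.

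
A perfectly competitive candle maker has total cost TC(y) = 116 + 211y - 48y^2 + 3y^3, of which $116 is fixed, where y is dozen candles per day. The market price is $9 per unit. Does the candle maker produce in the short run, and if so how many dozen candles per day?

Shut down

From TC, MC = TC'(y) = 211 - 96y + 9y^2 and AVC = VC/y = 211 - 48y + 3y^2.
AVC hits its minimum where MC = AVC, at y = 8, giving min AVC = 211 - 48·8 + 3·8^2 = $19.
P = $9 lies below min AVC = $19; no output level covers variable cost.
The firm minimizes its loss by shutting down and losing only its fixed cost of $116.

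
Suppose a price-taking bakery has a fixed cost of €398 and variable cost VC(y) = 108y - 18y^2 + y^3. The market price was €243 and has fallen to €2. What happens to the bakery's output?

Output falls from 15 to 0 (the firm shuts down)

MC = 108 - 36y + 3y^2; the shutdown threshold is min AVC = €27 (at y = 9).
At P = €243 ≥ min AVC, set P = MC on the rising branch: y = 15.
At P = €2 < min AVC = €27, price no longer covers variable cost at any output, so the firm shuts down: y = 0.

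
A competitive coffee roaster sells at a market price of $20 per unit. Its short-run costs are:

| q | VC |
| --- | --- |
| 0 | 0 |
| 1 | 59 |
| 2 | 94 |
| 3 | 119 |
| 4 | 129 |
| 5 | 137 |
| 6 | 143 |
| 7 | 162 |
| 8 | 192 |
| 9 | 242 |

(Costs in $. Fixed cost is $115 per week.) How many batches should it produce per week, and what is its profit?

Tabulate TR − TC: q=0: -115; q=1: -154; q=2: -169; q=3: -174; q=4: -164; q=5: -152; q=6: -138; q=7: -137; q=8: -147; q=9: -177.
Profit is highest at q = 0. Equivalently, the lowest AVC in the table is 162/7 ≈ $23.14 at q = 7, and P = $20 falls below it — price never covers variable cost, so the firm shuts down and loses only its fixed cost.

q = 0 (shut down); profit = -$115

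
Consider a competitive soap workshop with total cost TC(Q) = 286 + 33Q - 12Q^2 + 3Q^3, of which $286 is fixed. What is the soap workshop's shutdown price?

Short-run supply begins at min AVC. From VC = 33Q - 12Q^2 + 3Q^3, AVC = 33 - 12Q + 3Q^2.
dAVC/dQ = -12 + 6Q = 0 gives Q = 2. min AVC = 33 - 12·2 + 3·2^2 = 21.
The firm shuts down for any P below $21.

$21 per unit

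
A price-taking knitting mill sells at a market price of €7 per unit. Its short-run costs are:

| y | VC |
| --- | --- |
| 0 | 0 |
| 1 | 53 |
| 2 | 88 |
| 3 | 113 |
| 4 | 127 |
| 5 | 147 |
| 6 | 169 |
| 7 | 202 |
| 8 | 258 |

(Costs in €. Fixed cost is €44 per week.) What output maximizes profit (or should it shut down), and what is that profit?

Profit at each row (π = 7y − TC): y=0: -44; y=1: -90; y=2: -118; y=3: -136; y=4: -143; y=5: -156; y=6: -171; y=7: -197; y=8: -246.
Profit is highest at y = 0. Equivalently, the lowest AVC in the table is 169/6 ≈ €28.17 at y = 6, and P = €7 falls below it — price never covers variable cost, so the firm shuts down and loses only its fixed cost.

y = 0 (shut down); profit = -€44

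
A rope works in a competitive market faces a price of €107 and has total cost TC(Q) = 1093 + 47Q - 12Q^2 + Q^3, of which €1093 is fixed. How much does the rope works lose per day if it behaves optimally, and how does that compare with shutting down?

Profit = -€293 at Q = 10

AVC = 47 - 12Q + Q^2; min AVC = €11 at Q = 6. Since P = €107 ≥ min AVC, the firm produces.
With MC = 47 - 24Q + 3Q^2, P = MC on the upward-sloping part at Q* = 10.
TR = 107·10 = 1070. TC = 1093 + 270 = 1363. Profit = 1070 − 1363 = -€293.
Shutting down would mean losing the fixed cost of €1093, so operating at a loss of €293 is better by €800.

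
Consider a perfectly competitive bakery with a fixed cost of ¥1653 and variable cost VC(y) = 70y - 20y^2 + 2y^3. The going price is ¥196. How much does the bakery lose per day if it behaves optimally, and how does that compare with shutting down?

Profit = -¥357 at y = 9

AVC = 70 - 20y + 2y^2; min AVC = ¥20 at y = 5. Since P = ¥196 ≥ min AVC, the firm produces.
With MC = 70 - 40y + 6y^2, P = MC on the upward-sloping part at y* = 9.
TR = 196·9 = 1764. TC = 1653 + 468 = 2121. Profit = 1764 − 2121 = -¥357.
By producing, the firm covers all variable cost plus ¥1296 of fixed cost; shutting down would lose the full ¥1653.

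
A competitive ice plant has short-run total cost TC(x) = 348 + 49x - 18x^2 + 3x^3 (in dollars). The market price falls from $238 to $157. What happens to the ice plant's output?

MC = 49 - 36x + 9x^2; the shutdown threshold is min AVC = $22 (at x = 3).
With P = $238 above the shutdown price, P = MC gives x = 7.
At P = $157 ≥ min AVC, set P = MC: x = 6. The firm stays open but cuts output.

Output falls from 7 to 6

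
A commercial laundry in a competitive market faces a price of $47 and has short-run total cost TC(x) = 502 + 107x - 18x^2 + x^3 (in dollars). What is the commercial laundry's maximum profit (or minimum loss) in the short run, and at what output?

Profit = -$302 at x = 10

AVC = 107 - 18x + x^2; min AVC = $26 at x = 9. Since P = $47 ≥ min AVC, the firm produces.
MC = 107 - 36x + 3x^2. Setting P = MC and taking the root on the rising branch gives x* = 10.
TR = 47·10 = 470. TC = 502 + 270 = 772. Profit = 470 − 772 = -$302.
Shutting down would mean losing the fixed cost of $502, so operating at a loss of $302 is better by $200.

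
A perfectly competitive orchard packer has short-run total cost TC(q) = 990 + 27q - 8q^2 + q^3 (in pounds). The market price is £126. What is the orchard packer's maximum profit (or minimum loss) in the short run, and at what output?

AVC = 27 - 8q + q^2 has its minimum £11 at q = 4; price £126 clears that bar, so the firm operates.
With MC = 27 - 16q + 3q^2, P = MC on the upward-sloping part at q* = 9.
TR = 126·9 = 1134. TC = 990 + 324 = 1314. Profit = 1134 − 1314 = -£180.
That loss of £180 beats the £990 the firm would lose by shutting down; producing recovers £810 of fixed cost.

Profit = -£180 at q = 9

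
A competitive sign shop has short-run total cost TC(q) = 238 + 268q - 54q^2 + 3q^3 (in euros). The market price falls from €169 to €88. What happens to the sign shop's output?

AVC = 268 - 54q + 3q^2, minimized at q = 9 where min AVC = €25. MC = 268 - 108q + 9q^2.
At P = €169 ≥ min AVC, set P = MC on the rising branch: q = 11.
At P = €88 ≥ min AVC, set P = MC: q = 10. The firm stays open but cuts output.

Output falls from 11 to 10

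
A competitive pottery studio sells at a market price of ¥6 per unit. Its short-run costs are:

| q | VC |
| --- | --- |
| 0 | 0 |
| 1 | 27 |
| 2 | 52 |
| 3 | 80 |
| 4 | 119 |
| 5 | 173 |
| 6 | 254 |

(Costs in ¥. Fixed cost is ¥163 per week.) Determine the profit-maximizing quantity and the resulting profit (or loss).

Compute π = P·q − TC at each output: q=0: -163; q=1: -184; q=2: -203; q=3: -225; q=4: -258; q=5: -306; q=6: -381.
Profit is highest at q = 0. Equivalently, the lowest AVC in the table is 52/2 ≈ ¥26 at q = 2, and P = ¥6 falls below it — price never covers variable cost, so the firm shuts down and loses only its fixed cost.

q = 0 (shut down); profit = -¥163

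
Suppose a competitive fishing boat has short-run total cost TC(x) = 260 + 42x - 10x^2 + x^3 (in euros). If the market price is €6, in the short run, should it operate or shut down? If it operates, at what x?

Shut down

Variable cost is VC = 42x - 10x^2 + x^3, so AVC = VC/x = 42 - 10x + x^2 and MC = dTC/dx = 42 - 20x + 3x^2.
AVC hits its minimum where MC = AVC, at x = 5, giving min AVC = 42 - 10·5 + 5^2 = €17.
With P < min AVC (€6 < €17), every unit sold adds to the loss.
The firm minimizes its loss by shutting down and losing only its fixed cost of €260.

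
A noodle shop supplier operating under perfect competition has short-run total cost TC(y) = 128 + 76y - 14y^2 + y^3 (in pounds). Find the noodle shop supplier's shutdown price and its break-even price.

Shutdown price = £27; break-even price = £44

AVC = 76 - 14y + y^2; minimized at y = 7, giving min AVC = £27. That is the shutdown price.
ATC = 128/y + 76 - 14y + y^2. Setting dATC/dy = −128/y^2 − 14 + 2y = 0 gives y = 8 (since 2·8^3 − 14·8^2 = 128).
min ATC = 128/8 + 76 − 14·8 + 8^2 = £44. That is the break-even price.
For £27 ≤ P < £44 the firm produces at a loss; below £27 it shuts down.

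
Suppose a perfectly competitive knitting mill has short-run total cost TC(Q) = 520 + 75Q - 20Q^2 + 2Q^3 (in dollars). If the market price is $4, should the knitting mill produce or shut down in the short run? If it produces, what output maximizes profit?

Shut down

Strip out fixed cost: VC = 75Q - 20Q^2 + 2Q^3. Then AVC = 75 - 20Q + 2Q^2 and MC = 75 - 40Q + 6Q^2.
AVC hits its minimum where MC = AVC, at Q = 5, giving min AVC = 75 - 20·5 + 2·5^2 = $25.
With P < min AVC ($4 < $25), every unit sold adds to the loss.
Best response: produce nothing and absorb the $520 fixed cost.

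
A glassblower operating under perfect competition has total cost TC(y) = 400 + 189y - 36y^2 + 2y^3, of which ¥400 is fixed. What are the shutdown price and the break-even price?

AVC = 189 - 36y + 2y^2; minimized at y = 9, giving min AVC = ¥27. That is the shutdown price.
ATC = 400/y + 189 - 36y + 2y^2. Setting dATC/dy = −400/y^2 − 36 + 4y = 0 gives y = 10 (since 4·10^3 − 36·10^2 = 400).
min ATC = 400/10 + 189 − 36·10 + 2·10^2 = ¥69. That is the break-even price.
For ¥27 ≤ P < ¥69 the firm produces at a loss; below ¥27 it shuts down.

Shutdown price = ¥27; break-even price = ¥69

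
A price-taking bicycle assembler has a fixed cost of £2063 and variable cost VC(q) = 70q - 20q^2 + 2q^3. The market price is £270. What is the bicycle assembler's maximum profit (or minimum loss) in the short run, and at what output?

AVC = 70 - 20q + 2q^2 has its minimum £20 at q = 5; price £270 clears that bar, so the firm operates.
MC = 70 - 40q + 6q^2. Setting P = MC and taking the root on the rising branch gives q* = 10.
TR = 270·10 = 2700. TC = 2063 + 700 = 2763. Profit = 2700 − 2763 = -£63.
Shutting down would mean losing the fixed cost of £2063, so operating at a loss of £63 is better by £2000.

Profit = -£63 at q = 10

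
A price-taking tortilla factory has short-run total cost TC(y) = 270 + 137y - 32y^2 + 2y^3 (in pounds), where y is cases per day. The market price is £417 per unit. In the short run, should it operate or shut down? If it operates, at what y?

From TC, MC = TC'(y) = 137 - 64y + 6y^2 and AVC = VC/y = 137 - 32y + 2y^2.
AVC is minimized where dAVC/dy = -32 + 4y = 0, at y = 8; min AVC = 137 - 32·8 + 2·8^2 = £9.
Since P = £417 ≥ min AVC = £9, price covers variable cost and the firm should produce.
Solving P = MC: -280 - 64y + 6y^2 = 0 ⇒ y = -10/3 or 14. On the upward-sloping branch, y* = 14.
Check: AVC at y = 14 is £81 ≤ P, so revenue covers variable cost.
Profit = P·y − TC = 417·14 − 1404 = £4434.

Produce at y = 14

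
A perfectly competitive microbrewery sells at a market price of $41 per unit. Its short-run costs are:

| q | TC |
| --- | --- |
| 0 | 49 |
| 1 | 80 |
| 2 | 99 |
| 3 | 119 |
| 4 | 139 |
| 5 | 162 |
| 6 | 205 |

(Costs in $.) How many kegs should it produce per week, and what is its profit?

Compute π = P·q − TC at each output: q=0: -49; q=1: -39; q=2: -17; q=3: 4; q=4: 25; q=5: 43; q=6: 41.
Profit is maximized at q = 5. AVC there is 113/5 = $22.60 ≤ P, so producing beats shutting down (which would give -$49).

q = 5; profit = $43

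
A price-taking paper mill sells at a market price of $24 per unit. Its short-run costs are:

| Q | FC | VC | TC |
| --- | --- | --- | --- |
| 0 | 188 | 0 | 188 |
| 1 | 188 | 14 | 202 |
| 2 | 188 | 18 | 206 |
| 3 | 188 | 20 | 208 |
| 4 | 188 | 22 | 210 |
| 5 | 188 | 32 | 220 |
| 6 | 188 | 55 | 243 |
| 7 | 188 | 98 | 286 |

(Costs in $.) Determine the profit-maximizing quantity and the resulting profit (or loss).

Profit at each row (π = 24Q − TC): Q=0: -188; Q=1: -178; Q=2: -158; Q=3: -136; Q=4: -114; Q=5: -100; Q=6: -99; Q=7: -118.
Profit is maximized at Q = 6. AVC there is 55/6 = $9.17 ≤ P, so producing beats shutting down (which would give -$188).

Q = 6; profit = -$99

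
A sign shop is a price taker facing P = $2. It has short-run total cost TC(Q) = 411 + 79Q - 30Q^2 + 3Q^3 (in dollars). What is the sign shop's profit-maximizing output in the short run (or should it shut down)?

Shut down

From TC, MC = TC'(Q) = 79 - 60Q + 9Q^2 and AVC = VC/Q = 79 - 30Q + 3Q^2.
AVC is minimized where dAVC/dQ = -30 + 6Q = 0, at Q = 5; min AVC = 79 - 30·5 + 3·5^2 = $4.
Since P = $2 < min AVC = $4, price fails to cover variable cost at any output.
Best response: produce nothing and absorb the $411 fixed cost.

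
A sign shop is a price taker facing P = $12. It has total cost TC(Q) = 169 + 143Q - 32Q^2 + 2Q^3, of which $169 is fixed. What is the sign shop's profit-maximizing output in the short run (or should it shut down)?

From TC, MC = TC'(Q) = 143 - 64Q + 6Q^2 and AVC = VC/Q = 143 - 32Q + 2Q^2.
The AVC parabola has its vertex at Q = 32/4 = 8, where AVC = 143 - 32·8 + 2·8^2 = $15.
Since P = $12 < min AVC = $15, price fails to cover variable cost at any output.
Shutting down limits the loss to fixed cost, $169.

Shut down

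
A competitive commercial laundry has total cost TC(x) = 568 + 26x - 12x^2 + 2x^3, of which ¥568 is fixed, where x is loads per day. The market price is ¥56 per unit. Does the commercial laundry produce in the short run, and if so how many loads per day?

Produce at x = 5

From TC, MC = TC'(x) = 26 - 24x + 6x^2 and AVC = VC/x = 26 - 12x + 2x^2.
AVC hits its minimum where MC = AVC, at x = 3, giving min AVC = 26 - 12·3 + 2·3^2 = ¥8.
Since P = ¥56 ≥ min AVC = ¥8, price covers variable cost and the firm should produce.
Solving P = MC: -30 - 24x + 6x^2 = 0 ⇒ x = -1 or 5. On the upward-sloping branch, x* = 5.
Check: AVC at x = 5 is ¥16 ≤ P, so revenue covers variable cost.
Profit = P·x − TC = 56·5 − 648 = -¥368, a loss, but smaller than the ¥568 fixed cost the firm would lose by shutting down.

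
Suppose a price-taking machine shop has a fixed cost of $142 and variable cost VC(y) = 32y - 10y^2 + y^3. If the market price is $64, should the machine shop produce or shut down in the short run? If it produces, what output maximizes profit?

Variable cost is VC = 32y - 10y^2 + y^3, so AVC = VC/y = 32 - 10y + y^2 and MC = dTC/dy = 32 - 20y + 3y^2.
AVC is minimized where dAVC/dy = -10 + 2y = 0, at y = 5; min AVC = 32 - 10·5 + 5^2 = $7.
Because $64 ≥ $7, revenue can cover variable cost; the firm operates.
Set P = MC: 64 = 32 - 20y + 3y^2 → -32 - 20y + 3y^2 = 0. The roots are y = -4/3 and y = 8; the profit-maximizing output is on the rising part of MC, so y* = 8.
Check: AVC at y = 8 is $16 ≤ P, so revenue covers variable cost.
Profit = P·y − TC = 64·8 − 270 = $242.

Produce at y = 8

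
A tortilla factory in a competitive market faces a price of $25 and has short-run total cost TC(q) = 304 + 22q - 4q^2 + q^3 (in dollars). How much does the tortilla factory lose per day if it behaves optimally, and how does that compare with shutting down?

AVC = 22 - 4q + q^2; min AVC = $18 at q = 2. Since P = $25 ≥ min AVC, the firm produces.
MC = 22 - 8q + 3q^2. Setting P = MC and taking the root on the rising branch gives q* = 3.
TR = 25·3 = 75. TC = 304 + 57 = 361. Profit = 75 − 361 = -$286.
That loss of $286 beats the $304 the firm would lose by shutting down; producing recovers $18 of fixed cost.

Profit = -$286 at q = 3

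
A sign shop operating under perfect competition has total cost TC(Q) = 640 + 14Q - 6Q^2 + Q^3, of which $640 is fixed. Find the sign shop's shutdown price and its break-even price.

AVC = 14 - 6Q + Q^2; minimized at Q = 3, giving min AVC = $5. That is the shutdown price.
ATC = 640/Q + 14 - 6Q + Q^2. Setting dATC/dQ = −640/Q^2 − 6 + 2Q = 0 gives Q = 8 (since 2·8^3 − 6·8^2 = 640).
min ATC = 640/8 + 14 − 6·8 + 8^2 = $110. That is the break-even price.
Between these two prices the firm operates at a loss; above $110 it earns a profit.

Shutdown price = $5; break-even price = $110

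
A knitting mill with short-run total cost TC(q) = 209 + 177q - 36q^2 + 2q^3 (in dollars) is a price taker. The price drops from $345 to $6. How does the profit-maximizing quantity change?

Output falls from 14 to 0 (the firm shuts down)

MC = 177 - 72q + 6q^2; the shutdown threshold is min AVC = $15 (at q = 9).
At P = $345 ≥ min AVC, set P = MC on the rising branch: q = 14.
At P = $6 < min AVC = $15, price no longer covers variable cost at any output, so the firm shuts down: q = 0.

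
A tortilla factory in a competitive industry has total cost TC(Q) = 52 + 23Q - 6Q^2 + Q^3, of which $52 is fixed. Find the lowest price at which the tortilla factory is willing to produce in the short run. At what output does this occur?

The shutdown price is the minimum of AVC. VC = 23Q - 6Q^2 + Q^3, so AVC = 23 - 6Q + Q^2.
dAVC/dQ = -6 + 2Q = 0 gives Q = 3. min AVC = 23 - 6·3 + 3^2 = 14.
For P < $14 the firm produces nothing.

$14 per unit, at Q = 3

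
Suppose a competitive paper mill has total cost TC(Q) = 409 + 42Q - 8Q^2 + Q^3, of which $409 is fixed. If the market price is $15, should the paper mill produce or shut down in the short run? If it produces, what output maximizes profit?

Strip out fixed cost: VC = 42Q - 8Q^2 + Q^3. Then AVC = 42 - 8Q + Q^2 and MC = 42 - 16Q + 3Q^2.
AVC is minimized where dAVC/dQ = -8 + 2Q = 0, at Q = 4; min AVC = 42 - 8·4 + 4^2 = $26.
With P < min AVC ($15 < $26), every unit sold adds to the loss.
Shutting down limits the loss to fixed cost, $409.

Shut down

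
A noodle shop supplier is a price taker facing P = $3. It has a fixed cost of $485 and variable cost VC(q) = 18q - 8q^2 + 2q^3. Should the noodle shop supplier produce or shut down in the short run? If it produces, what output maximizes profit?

Variable cost is VC = 18q - 8q^2 + 2q^3, so AVC = VC/q = 18 - 8q + 2q^2 and MC = dTC/dq = 18 - 16q + 6q^2.
The AVC parabola has its vertex at q = 8/4 = 2, where AVC = 18 - 8·2 + 2·2^2 = $10.
P = $3 lies below min AVC = $10; no output level covers variable cost.
Shutting down limits the loss to fixed cost, $485.

Shut down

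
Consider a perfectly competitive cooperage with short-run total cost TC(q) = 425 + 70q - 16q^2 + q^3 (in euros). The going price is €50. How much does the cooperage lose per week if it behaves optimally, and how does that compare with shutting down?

AVC = 70 - 16q + q^2 has its minimum €6 at q = 8; price €50 clears that bar, so the firm operates.
With MC = 70 - 32q + 3q^2, P = MC on the upward-sloping part at q* = 10.
TR = 50·10 = 500. TC = 425 + 100 = 525. Profit = 500 − 525 = -€25.
Shutting down would mean losing the fixed cost of €425, so operating at a loss of €25 is better by €400.

Profit = -€25 at q = 10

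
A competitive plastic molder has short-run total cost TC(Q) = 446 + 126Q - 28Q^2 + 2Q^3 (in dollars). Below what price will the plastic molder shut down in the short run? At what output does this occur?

The firm shuts down when price falls below the minimum of average variable cost. AVC = VC/Q = 126 - 28Q + 2Q^2.
dAVC/dQ = -28 + 4Q = 0 gives Q = 7. min AVC = 126 - 28·7 + 2·7^2 = 28.
For P < $28 the firm produces nothing.

$28 per unit, at Q = 7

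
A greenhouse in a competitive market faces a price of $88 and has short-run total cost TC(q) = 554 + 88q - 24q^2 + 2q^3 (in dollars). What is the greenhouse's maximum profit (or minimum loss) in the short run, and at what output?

AVC = 88 - 24q + 2q^2; min AVC = $16 at q = 6. Since P = $88 ≥ min AVC, the firm produces.
MC = 88 - 48q + 6q^2. Setting P = MC and taking the root on the rising branch gives q* = 8.
TR = 88·8 = 704. TC = 554 + 192 = 746. Profit = 704 − 746 = -$42.
That loss of $42 beats the $554 the firm would lose by shutting down; producing recovers $512 of fixed cost.

Profit = -$42 at q = 8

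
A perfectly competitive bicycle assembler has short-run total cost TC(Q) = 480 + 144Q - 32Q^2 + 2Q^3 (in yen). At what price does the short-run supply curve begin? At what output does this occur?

The shutdown price is the minimum of AVC. VC = 144Q - 32Q^2 + 2Q^3, so AVC = 144 - 32Q + 2Q^2.
dAVC/dQ = -32 + 4Q = 0 gives Q = 8. min AVC = 144 - 32·8 + 2·8^2 = 16.
For P < ¥16 the firm produces nothing.

¥16 per unit, at Q = 8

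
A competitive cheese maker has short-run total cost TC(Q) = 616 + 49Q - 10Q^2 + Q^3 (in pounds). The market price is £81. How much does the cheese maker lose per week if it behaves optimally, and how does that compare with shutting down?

Profit = -£232 at Q = 8

AVC = 49 - 10Q + Q^2 has its minimum £24 at Q = 5; price £81 clears that bar, so the firm operates.
With MC = 49 - 20Q + 3Q^2, P = MC on the upward-sloping part at Q* = 8.
TR = 81·8 = 648. TC = 616 + 264 = 880. Profit = 648 − 880 = -£232.
By producing, the firm covers all variable cost plus £384 of fixed cost; shutting down would lose the full £616.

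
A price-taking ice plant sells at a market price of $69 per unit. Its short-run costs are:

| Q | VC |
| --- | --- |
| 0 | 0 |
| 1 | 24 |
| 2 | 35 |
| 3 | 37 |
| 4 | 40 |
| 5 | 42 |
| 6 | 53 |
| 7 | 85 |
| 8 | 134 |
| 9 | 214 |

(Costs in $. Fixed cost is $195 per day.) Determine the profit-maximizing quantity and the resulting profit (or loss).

Tabulate TR − TC: Q=0: -195; Q=1: -150; Q=2: -92; Q=3: -25; Q=4: 41; Q=5: 108; Q=6: 166; Q=7: 203; Q=8: 223; Q=9: 212.
Profit is maximized at Q = 8. AVC there is 134/8 = $16.75 ≤ P, so producing beats shutting down (which would give -$195).

Q = 8; profit = $223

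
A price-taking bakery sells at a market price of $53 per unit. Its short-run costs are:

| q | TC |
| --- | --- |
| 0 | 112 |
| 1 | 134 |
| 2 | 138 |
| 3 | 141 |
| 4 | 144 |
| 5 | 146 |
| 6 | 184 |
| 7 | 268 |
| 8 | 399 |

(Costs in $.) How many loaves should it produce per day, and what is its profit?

q = 6; profit = $134

Profit at each row (π = 53q − TC): q=0: -112; q=1: -81; q=2: -32; q=3: 18; q=4: 68; q=5: 119; q=6: 134; q=7: 103; q=8: 25.
Profit is maximized at q = 6. AVC there is 72/6 = $12 ≤ P, so producing beats shutting down (which would give -$112).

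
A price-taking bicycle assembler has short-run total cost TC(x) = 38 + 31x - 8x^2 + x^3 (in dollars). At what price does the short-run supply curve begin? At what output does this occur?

Short-run supply begins at min AVC. From VC = 31x - 8x^2 + x^3, AVC = 31 - 8x + x^2.
At the minimum of AVC, MC = AVC. MC = 31 - 16x + 3x^2; setting MC = AVC gives 2x^2 - 8x = 0, so x = 4. min AVC = 15.
So the shutdown price is $15.

$15 per unit, at x = 4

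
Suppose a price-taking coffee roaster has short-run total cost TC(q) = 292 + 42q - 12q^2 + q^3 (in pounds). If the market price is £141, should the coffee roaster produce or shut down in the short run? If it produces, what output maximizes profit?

Variable cost is VC = 42q - 12q^2 + q^3, so AVC = VC/q = 42 - 12q + q^2 and MC = dTC/dq = 42 - 24q + 3q^2.
AVC is minimized where dAVC/dq = -12 + 2q = 0, at q = 6; min AVC = 42 - 12·6 + 6^2 = £6.
Since P = £141 ≥ min AVC = £6, price covers variable cost and the firm should produce.
P = MC gives -99 - 24q + 3q^2 = 0, with roots -3 and 11. Take the larger (rising MC): q* = 11.
Check: AVC at q = 11 is £31 ≤ P, so revenue covers variable cost.
Profit = P·q − TC = 141·11 − 633 = £918.

Produce at q = 11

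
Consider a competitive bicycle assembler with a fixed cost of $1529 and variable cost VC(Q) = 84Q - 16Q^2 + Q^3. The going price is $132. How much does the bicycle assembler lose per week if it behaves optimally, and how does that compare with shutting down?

AVC = 84 - 16Q + Q^2 has its minimum $20 at Q = 8; price $132 clears that bar, so the firm operates.
With MC = 84 - 32Q + 3Q^2, P = MC on the upward-sloping part at Q* = 12.
TR = 132·12 = 1584. TC = 1529 + 432 = 1961. Profit = 1584 − 1961 = -$377.
Shutting down would mean losing the fixed cost of $1529, so operating at a loss of $377 is better by $1152.

Profit = -$377 at Q = 12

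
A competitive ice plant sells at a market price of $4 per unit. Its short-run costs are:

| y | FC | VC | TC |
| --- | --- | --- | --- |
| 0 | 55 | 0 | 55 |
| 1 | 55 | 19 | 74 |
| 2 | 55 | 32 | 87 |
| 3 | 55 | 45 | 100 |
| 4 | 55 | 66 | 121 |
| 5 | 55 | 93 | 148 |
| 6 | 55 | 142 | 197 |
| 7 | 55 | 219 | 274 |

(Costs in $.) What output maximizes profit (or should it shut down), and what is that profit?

y = 0 (shut down); profit = -$55

Profit at each row (π = 4y − TC): y=0: -55; y=1: -70; y=2: -79; y=3: -88; y=4: -105; y=5: -128; y=6: -173; y=7: -246.
Profit is highest at y = 0. Equivalently, the lowest AVC in the table is 45/3 ≈ $15 at y = 3, and P = $4 falls below it — price never covers variable cost, so the firm shuts down and loses only its fixed cost.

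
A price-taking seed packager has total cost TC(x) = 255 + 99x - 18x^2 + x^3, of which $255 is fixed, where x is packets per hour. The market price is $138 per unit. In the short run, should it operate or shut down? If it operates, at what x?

Variable cost is VC = 99x - 18x^2 + x^3, so AVC = VC/x = 99 - 18x + x^2 and MC = dTC/dx = 99 - 36x + 3x^2.
The AVC parabola has its vertex at x = 18/2 = 9, where AVC = 99 - 18·9 + 9^2 = $18.
Since P = $138 ≥ min AVC = $18, price covers variable cost and the firm should produce.
Solving P = MC: -39 - 36x + 3x^2 = 0 ⇒ x = -1 or 13. On the upward-sloping branch, x* = 13.
Check: AVC at x = 13 is $34 ≤ P, so revenue covers variable cost.
Profit = P·x − TC = 138·13 − 697 = $1097.

Produce at x = 13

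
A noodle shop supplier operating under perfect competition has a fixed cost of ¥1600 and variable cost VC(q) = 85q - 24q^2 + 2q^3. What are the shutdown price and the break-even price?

Shutdown price = ¥13; break-even price = ¥205

AVC = 85 - 24q + 2q^2; minimized at q = 6, giving min AVC = ¥13. That is the shutdown price.
ATC = 1600/q + 85 - 24q + 2q^2. Setting dATC/dq = −1600/q^2 − 24 + 4q = 0 gives q = 10 (since 4·10^3 − 24·10^2 = 1600).
min ATC = 1600/10 + 85 − 24·10 + 2·10^2 = ¥205. That is the break-even price.
Between these two prices the firm operates at a loss; above ¥205 it earns a profit.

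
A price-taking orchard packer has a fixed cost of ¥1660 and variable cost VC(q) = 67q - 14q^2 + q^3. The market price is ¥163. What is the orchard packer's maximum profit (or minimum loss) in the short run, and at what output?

AVC = 67 - 14q + q^2; min AVC = ¥18 at q = 7. Since P = ¥163 ≥ min AVC, the firm produces.
With MC = 67 - 28q + 3q^2, P = MC on the upward-sloping part at q* = 12.
TR = 163·12 = 1956. TC = 1660 + 516 = 2176. Profit = 1956 − 2176 = -¥220.
By producing, the firm covers all variable cost plus ¥1440 of fixed cost; shutting down would lose the full ¥1660.

Profit = -¥220 at q = 12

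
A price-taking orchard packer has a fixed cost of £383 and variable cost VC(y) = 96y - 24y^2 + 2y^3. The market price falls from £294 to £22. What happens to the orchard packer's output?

Output falls from 11 to 0 (the firm shuts down)

AVC = 96 - 24y + 2y^2, minimized at y = 6 where min AVC = £24. MC = 96 - 48y + 6y^2.
With P = £294 above the shutdown price, P = MC gives y = 11.
At P = £22 < min AVC = £24, price no longer covers variable cost at any output, so the firm shuts down: y = 0.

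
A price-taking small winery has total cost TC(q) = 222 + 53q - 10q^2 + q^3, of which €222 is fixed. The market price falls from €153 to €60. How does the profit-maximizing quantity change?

Output falls from 10 to 7

AVC = 53 - 10q + q^2, minimized at q = 5 where min AVC = €28. MC = 53 - 20q + 3q^2.
At P = €153 ≥ min AVC, set P = MC on the rising branch: q = 10.
At P = €60 ≥ min AVC, set P = MC: q = 7. The firm stays open but cuts output.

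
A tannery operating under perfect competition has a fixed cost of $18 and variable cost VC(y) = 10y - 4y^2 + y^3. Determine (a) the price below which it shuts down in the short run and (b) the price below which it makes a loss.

AVC = 10 - 4y + y^2; minimized at y = 2, giving min AVC = $6. That is the shutdown price.
ATC = 18/y + 10 - 4y + y^2. Setting dATC/dy = −18/y^2 − 4 + 2y = 0 gives y = 3 (since 2·3^3 − 4·3^2 = 18).
min ATC = 18/3 + 10 − 4·3 + 3^2 = $13. That is the break-even price.
Between these two prices the firm operates at a loss; above $13 it earns a profit.

Shutdown price = $6; break-even price = $13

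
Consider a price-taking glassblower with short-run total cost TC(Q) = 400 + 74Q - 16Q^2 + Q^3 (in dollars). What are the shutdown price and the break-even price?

AVC = 74 - 16Q + Q^2; minimized at Q = 8, giving min AVC = $10. That is the shutdown price.
ATC = 400/Q + 74 - 16Q + Q^2. Setting dATC/dQ = −400/Q^2 − 16 + 2Q = 0 gives Q = 10 (since 2·10^3 − 16·10^2 = 400).
min ATC = 400/10 + 74 − 16·10 + 10^2 = $54. That is the break-even price.
Between these two prices the firm operates at a loss; above $54 it earns a profit.

Shutdown price = $10; break-even price = $54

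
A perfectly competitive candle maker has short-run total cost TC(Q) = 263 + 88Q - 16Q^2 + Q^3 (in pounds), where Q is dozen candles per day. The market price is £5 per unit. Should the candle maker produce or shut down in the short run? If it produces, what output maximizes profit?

From TC, MC = TC'(Q) = 88 - 32Q + 3Q^2 and AVC = VC/Q = 88 - 16Q + Q^2.
AVC is minimized where dAVC/dQ = -16 + 2Q = 0, at Q = 8; min AVC = 88 - 16·8 + 8^2 = £24.
With P < min AVC (£5 < £24), every unit sold adds to the loss.
Shutting down limits the loss to fixed cost, £263.

Shut down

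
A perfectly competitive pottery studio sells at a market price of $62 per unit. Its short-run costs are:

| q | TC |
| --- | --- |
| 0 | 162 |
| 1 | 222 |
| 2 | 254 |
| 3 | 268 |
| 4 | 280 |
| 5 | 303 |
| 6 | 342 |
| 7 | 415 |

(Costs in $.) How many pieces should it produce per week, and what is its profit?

Tabulate TR − TC: q=0: -162; q=1: -160; q=2: -130; q=3: -82; q=4: -32; q=5: 7; q=6: 30; q=7: 19.
Profit is maximized at q = 6. AVC there is 180/6 = $30 ≤ P, so producing beats shutting down (which would give -$162).

q = 6; profit = $30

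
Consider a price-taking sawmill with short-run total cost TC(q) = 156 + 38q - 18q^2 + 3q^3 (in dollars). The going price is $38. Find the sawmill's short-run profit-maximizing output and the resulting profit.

AVC = 38 - 18q + 3q^2 has its minimum $11 at q = 3; price $38 clears that bar, so the firm operates.
With MC = 38 - 36q + 9q^2, P = MC on the upward-sloping part at q* = 4.
TR = 38·4 = 152. TC = 156 + 56 = 212. Profit = 152 − 212 = -$60.
Shutting down would mean losing the fixed cost of $156, so operating at a loss of $60 is better by $96.

Profit = -$60 at q = 4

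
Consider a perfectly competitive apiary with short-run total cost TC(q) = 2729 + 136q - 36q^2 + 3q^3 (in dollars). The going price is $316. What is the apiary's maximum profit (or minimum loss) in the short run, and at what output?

AVC = 136 - 36q + 3q^2 has its minimum $28 at q = 6; price $316 clears that bar, so the firm operates.
MC = 136 - 72q + 9q^2. Setting P = MC and taking the root on the rising branch gives q* = 10.
TR = 316·10 = 3160. TC = 2729 + 760 = 3489. Profit = 3160 − 3489 = -$329.
Shutting down would mean losing the fixed cost of $2729, so operating at a loss of $329 is better by $2400.

Profit = -$329 at q = 10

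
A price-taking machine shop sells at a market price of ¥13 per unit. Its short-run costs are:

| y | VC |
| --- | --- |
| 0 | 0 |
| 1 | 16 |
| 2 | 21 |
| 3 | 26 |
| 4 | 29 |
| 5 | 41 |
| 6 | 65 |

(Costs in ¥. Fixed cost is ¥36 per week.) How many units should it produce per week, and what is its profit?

y = 5; profit = -¥12

Compute π = P·y − TC at each output: y=0: -36; y=1: -39; y=2: -31; y=3: -23; y=4: -13; y=5: -12; y=6: -23.
Profit is maximized at y = 5. AVC there is 41/5 = ¥8.20 ≤ P, so producing beats shutting down (which would give -¥36).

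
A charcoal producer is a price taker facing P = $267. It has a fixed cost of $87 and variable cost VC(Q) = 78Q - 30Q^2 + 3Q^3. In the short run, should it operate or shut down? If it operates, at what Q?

Strip out fixed cost: VC = 78Q - 30Q^2 + 3Q^3. Then AVC = 78 - 30Q + 3Q^2 and MC = 78 - 60Q + 9Q^2.
The AVC parabola has its vertex at Q = 30/6 = 5, where AVC = 78 - 30·5 + 3·5^2 = $3.
Because $267 ≥ $3, revenue can cover variable cost; the firm operates.
Solving P = MC: -189 - 60Q + 9Q^2 = 0 ⇒ Q = -7/3 or 9. On the upward-sloping branch, Q* = 9.
Check: AVC at Q = 9 is $51 ≤ P, so revenue covers variable cost.
Profit = P·Q − TC = 267·9 − 546 = $1857.

Produce at Q = 9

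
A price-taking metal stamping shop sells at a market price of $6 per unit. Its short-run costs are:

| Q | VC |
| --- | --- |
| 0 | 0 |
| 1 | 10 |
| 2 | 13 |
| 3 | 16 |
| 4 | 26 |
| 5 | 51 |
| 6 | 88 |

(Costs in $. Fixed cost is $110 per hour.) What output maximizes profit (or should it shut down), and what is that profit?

Tabulate TR − TC: Q=0: -110; Q=1: -114; Q=2: -111; Q=3: -108; Q=4: -112; Q=5: -131; Q=6: -162.
Profit is maximized at Q = 3. AVC there is 16/3 = $5.33 ≤ P, so producing beats shutting down (which would give -$110).

Q = 3; profit = -$108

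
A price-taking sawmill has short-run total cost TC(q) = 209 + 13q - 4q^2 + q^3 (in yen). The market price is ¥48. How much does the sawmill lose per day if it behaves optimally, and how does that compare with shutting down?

AVC = 13 - 4q + q^2 has its minimum ¥9 at q = 2; price ¥48 clears that bar, so the firm operates.
MC = 13 - 8q + 3q^2. Setting P = MC and taking the root on the rising branch gives q* = 5.
TR = 48·5 = 240. TC = 209 + 90 = 299. Profit = 240 − 299 = -¥59.
That loss of ¥59 beats the ¥209 the firm would lose by shutting down; producing recovers ¥150 of fixed cost.

Profit = -¥59 at q = 5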